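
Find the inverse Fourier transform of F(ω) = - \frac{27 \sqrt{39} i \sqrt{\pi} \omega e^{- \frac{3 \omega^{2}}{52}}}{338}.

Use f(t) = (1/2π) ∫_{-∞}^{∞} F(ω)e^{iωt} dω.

f(t) = 9 t e^{- \frac{13 t^{2}}{3}}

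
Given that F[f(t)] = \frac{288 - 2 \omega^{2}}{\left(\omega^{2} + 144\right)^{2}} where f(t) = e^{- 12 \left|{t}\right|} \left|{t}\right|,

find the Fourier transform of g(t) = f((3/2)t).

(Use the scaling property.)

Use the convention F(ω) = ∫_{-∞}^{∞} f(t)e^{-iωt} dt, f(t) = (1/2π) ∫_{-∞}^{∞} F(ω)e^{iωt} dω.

F[g](ω) = \frac{3 \left(324 - \omega^{2}\right)}{\left(\omega^{2} + 324\right)^{2}}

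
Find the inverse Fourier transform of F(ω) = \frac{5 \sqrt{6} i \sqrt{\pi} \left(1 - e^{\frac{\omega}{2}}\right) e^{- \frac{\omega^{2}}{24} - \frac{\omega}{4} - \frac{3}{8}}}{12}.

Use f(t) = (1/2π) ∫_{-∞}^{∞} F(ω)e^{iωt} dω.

f(t) = 5 e^{- 6 t^{2}} \sin{\left(3 t \right)}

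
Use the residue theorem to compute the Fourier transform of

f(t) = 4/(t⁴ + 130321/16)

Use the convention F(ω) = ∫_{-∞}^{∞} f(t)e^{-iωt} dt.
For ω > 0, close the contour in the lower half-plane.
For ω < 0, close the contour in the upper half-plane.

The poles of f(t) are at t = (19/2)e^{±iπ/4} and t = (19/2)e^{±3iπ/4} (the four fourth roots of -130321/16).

Let g(z) = f(z)e^{-iωz}; for large |z| the factor e^{-iωz} decays in the lower half-plane when ω > 0 and in the upper half-plane when ω < 0.

Case ω > 0 (lower half-plane, clockwise contour ⇒ F(ω) = -2πi·ΣRes):
  Res_{z = - \frac{19 \sqrt{2}}{4} - \frac{19 \sqrt{2} i}{4}} g(z) = \frac{4 \sqrt{2} \left(1 + i\right) e^{\frac{19 \sqrt{2} \omega \left(-1 + i\right)}{4}}}{6859}
  Res_{z = \frac{19 \sqrt{2}}{4} - \frac{19 \sqrt{2} i}{4}} g(z) = \frac{4 \sqrt{2} \left(-1 + i\right) e^{- \frac{19 \sqrt{2} \omega \left(1 + i\right)}{4}}}{6859}
  F(ω) = -2πi·ΣRes = \frac{8 \sqrt{2} \pi \left(\left(1 - i\right) e^{\frac{19 \sqrt{2} i \omega}{2}} + 1 + i\right) e^{- \frac{19 \sqrt{2} \omega \left(1 + i\right)}{4}}}{6859} = \frac{32 \pi e^{- \frac{19 \sqrt{2} \omega}{4}} \sin{\left(\frac{19 \sqrt{2} \omega}{4} + \frac{\pi}{4} \right)}}{6859}

Case ω < 0 (upper half-plane, counterclockwise contour ⇒ F(ω) = +2πi·ΣRes):
  Res_{z = \frac{19 \sqrt{2}}{4} + \frac{19 \sqrt{2} i}{4}} g(z) = - \frac{4 \sqrt{2} \left(1 + i\right) e^{\frac{19 \sqrt{2} \omega \left(1 - i\right)}{4}}}{6859}
  Res_{z = - \frac{19 \sqrt{2}}{4} + \frac{19 \sqrt{2} i}{4}} g(z) = \frac{4 \sqrt{2} \left(1 - i\right) e^{\frac{19 \sqrt{2} \omega \left(1 + i\right)}{4}}}{6859}
  F(ω) = 2πi·ΣRes = - \frac{8 \sqrt{2} i \pi \left(\left(1 + i\right) e^{\frac{19 \sqrt{2} \omega \left(1 - i\right)}{4}} - \left(1 - i\right) e^{\frac{19 \sqrt{2} \omega \left(1 + i\right)}{4}}\right)}{6859} = \frac{32 \pi e^{\frac{19 \sqrt{2} \omega}{4}} \cos{\left(\frac{19 \sqrt{2} \omega}{4} + \frac{\pi}{4} \right)}}{6859}

Both cases combine into a single formula in |ω|:

F(ω) = \frac{32 \pi e^{- \frac{19 \sqrt{2} \left|{\omega}\right|}{4}} \sin{\left(\frac{19 \sqrt{2} \left|{\omega}\right|}{4} + \frac{\pi}{4} \right)}}{6859}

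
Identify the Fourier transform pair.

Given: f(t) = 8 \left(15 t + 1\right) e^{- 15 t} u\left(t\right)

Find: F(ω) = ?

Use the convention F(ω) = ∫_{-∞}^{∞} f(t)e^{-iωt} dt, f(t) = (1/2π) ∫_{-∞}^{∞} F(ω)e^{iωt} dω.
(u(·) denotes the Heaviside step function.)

F(ω) = \frac{8 \left(- i \omega - 30\right)}{\omega^{2} - 30 i \omega - 225}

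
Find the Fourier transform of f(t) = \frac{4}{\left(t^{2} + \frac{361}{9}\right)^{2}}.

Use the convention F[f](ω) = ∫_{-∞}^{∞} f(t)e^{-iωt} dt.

F(ω) = \frac{18 \pi \left(19 \left|{\omega}\right| + 3\right) e^{- \frac{19 \left|{\omega}\right|}{3}}}{6859}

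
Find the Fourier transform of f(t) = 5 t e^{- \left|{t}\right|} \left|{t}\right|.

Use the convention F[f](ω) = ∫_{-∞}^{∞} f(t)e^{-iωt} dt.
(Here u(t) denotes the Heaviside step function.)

F(ω) = \frac{20 i \omega \left(\omega^{2} - 3\right)}{\left(\omega^{2} + 1\right)^{3}}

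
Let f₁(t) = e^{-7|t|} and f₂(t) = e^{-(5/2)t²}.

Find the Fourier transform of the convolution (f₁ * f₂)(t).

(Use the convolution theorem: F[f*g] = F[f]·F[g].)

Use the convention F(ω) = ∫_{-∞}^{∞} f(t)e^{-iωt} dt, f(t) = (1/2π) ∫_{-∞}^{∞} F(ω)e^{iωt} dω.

F[f₁*f₂](ω) = \frac{14 \sqrt{10} \sqrt{\pi} e^{- \frac{\omega^{2}}{10}}}{5 \left(\omega^{2} + 49\right)}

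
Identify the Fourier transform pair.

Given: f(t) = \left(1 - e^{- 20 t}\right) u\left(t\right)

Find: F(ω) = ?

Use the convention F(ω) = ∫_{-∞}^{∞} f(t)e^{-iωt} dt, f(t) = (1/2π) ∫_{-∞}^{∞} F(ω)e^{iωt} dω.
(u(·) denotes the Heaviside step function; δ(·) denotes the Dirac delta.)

F(ω) = \pi \delta\left(\omega\right) - \frac{20 i}{\omega \left(i \omega + 20\right)}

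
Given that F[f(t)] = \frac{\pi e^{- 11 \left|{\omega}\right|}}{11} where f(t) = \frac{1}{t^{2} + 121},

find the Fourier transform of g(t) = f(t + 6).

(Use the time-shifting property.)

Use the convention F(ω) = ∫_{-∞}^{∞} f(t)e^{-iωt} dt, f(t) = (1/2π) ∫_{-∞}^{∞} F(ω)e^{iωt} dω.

F[g](ω) = \frac{\pi e^{6 i \omega - 11 \left|{\omega}\right|}}{11}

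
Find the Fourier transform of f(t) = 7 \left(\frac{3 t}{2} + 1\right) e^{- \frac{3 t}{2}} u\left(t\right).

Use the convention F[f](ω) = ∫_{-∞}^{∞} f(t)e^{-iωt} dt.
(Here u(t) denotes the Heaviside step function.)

F(ω) = \frac{28 \left(- i \omega - 3\right)}{4 \omega^{2} - 12 i \omega - 9}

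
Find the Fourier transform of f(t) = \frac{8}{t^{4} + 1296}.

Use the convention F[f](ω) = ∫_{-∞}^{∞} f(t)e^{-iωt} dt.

F(ω) = \frac{\pi e^{- 3 \sqrt{2} \left|{\omega}\right|} \sin{\left(3 \sqrt{2} \left|{\omega}\right| + \frac{\pi}{4} \right)}}{27}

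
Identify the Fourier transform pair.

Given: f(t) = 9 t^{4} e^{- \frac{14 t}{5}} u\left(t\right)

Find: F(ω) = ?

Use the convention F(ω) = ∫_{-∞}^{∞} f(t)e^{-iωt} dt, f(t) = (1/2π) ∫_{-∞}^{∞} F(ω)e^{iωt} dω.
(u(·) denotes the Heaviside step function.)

F(ω) = \frac{675000}{\left(5 i \omega + 14\right)^{5}}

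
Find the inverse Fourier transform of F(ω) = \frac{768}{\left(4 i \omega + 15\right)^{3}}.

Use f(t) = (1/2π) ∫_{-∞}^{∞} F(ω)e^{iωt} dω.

f(t) = 6 t^{2} e^{- \frac{15 t}{4}} u\left(t\right)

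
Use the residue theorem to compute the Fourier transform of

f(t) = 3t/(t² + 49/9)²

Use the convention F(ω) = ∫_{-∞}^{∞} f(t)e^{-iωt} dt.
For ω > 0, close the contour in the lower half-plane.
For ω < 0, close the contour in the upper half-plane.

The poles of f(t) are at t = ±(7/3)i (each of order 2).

Let g(z) = f(z)e^{-iωz}; for large |z| the factor e^{-iωz} decays in the lower half-plane when ω > 0 and in the upper half-plane when ω < 0.

Case ω > 0 (lower half-plane, clockwise contour ⇒ F(ω) = -2πi·ΣRes):
  Res_{z = - \frac{7 i}{3}} g(z) = \frac{9 \omega e^{- \frac{7 \omega}{3}}}{28} (pole of order 2)
  F(ω) = -2πi·ΣRes = - \frac{9 i \pi \omega e^{- \frac{7 \omega}{3}}}{14}

Case ω < 0 (upper half-plane, counterclockwise contour ⇒ F(ω) = +2πi·ΣRes):
  Res_{z = \frac{7 i}{3}} g(z) = - \frac{9 \omega e^{\frac{7 \omega}{3}}}{28} (pole of order 2)
  F(ω) = 2πi·ΣRes = - \frac{9 i \pi \omega e^{\frac{7 \omega}{3}}}{14}

Both cases combine into a single formula in |ω|:

F(ω) = - \frac{9 i \pi \omega e^{- \frac{7 \left|{\omega}\right|}{3}}}{14}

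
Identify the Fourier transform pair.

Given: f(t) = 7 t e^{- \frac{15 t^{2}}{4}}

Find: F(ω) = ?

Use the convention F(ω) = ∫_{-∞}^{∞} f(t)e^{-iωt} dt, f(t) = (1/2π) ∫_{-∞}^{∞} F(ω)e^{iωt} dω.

F(ω) = - \frac{28 \sqrt{15} i \sqrt{\pi} \omega e^{- \frac{\omega^{2}}{15}}}{225}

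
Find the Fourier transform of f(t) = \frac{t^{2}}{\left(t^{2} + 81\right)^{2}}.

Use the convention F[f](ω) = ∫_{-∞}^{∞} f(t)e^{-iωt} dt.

F(ω) = \frac{\pi \left(1 - 9 \left|{\omega}\right|\right) e^{- 9 \left|{\omega}\right|}}{18}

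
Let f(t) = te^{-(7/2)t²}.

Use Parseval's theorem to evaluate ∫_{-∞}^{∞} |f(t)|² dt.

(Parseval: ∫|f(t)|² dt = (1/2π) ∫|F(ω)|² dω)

∫|f(t)|² dt = \frac{\sqrt{7} \sqrt{\pi}}{98}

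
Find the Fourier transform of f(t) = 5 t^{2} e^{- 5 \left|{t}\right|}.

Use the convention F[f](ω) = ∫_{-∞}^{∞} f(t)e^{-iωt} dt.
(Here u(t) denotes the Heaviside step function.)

F(ω) = \frac{100 \left(25 - 3 \omega^{2}\right)}{\left(\omega^{2} + 25\right)^{3}}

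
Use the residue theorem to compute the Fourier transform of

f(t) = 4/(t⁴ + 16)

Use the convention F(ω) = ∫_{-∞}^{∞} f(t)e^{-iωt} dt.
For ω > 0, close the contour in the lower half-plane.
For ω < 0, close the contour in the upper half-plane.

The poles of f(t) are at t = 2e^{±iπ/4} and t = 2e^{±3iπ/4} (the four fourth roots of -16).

Let g(z) = f(z)e^{-iωz}; for large |z| the factor e^{-iωz} decays in the lower half-plane when ω > 0 and in the upper half-plane when ω < 0.

Case ω > 0 (lower half-plane, clockwise contour ⇒ F(ω) = -2πi·ΣRes):
  Res_{z = - \sqrt{2} - \sqrt{2} i} g(z) = \frac{\sqrt{2} i \left(1 - i\right) e^{\sqrt{2} \omega \left(-1 + i\right)}}{16}
  Res_{z = \sqrt{2} - \sqrt{2} i} g(z) = \frac{\sqrt{2} i \left(1 + i\right) e^{- \sqrt{2} \omega \left(1 + i\right)}}{16}
  F(ω) = -2πi·ΣRes = \frac{\sqrt{2} \pi \left(1 - i\right) \left(e^{2 \sqrt{2} i \omega} + i\right) e^{- \sqrt{2} \omega \left(1 + i\right)}}{8} = \frac{\pi e^{- \sqrt{2} \omega} \sin{\left(\sqrt{2} \omega + \frac{\pi}{4} \right)}}{2}

Case ω < 0 (upper half-plane, counterclockwise contour ⇒ F(ω) = +2πi·ΣRes):
  Res_{z = \sqrt{2} + \sqrt{2} i} g(z) = \frac{\sqrt{2} i \left(-1 + i\right) e^{\sqrt{2} \omega \left(1 - i\right)}}{16}
  Res_{z = - \sqrt{2} + \sqrt{2} i} g(z) = \frac{\sqrt{2} \left(1 - i\right) e^{\sqrt{2} \omega \left(1 + i\right)}}{16}
  F(ω) = 2πi·ΣRes = - \frac{\sqrt{2} i \pi \left(i \left(1 - i\right) e^{\sqrt{2} \omega \left(1 - i\right)} - \left(1 - i\right) e^{\sqrt{2} \omega \left(1 + i\right)}\right)}{8} = \frac{\pi e^{\sqrt{2} \omega} \cos{\left(\sqrt{2} \omega + \frac{\pi}{4} \right)}}{2}

Both cases combine into a single formula in |ω|:

F(ω) = \frac{\pi e^{- \sqrt{2} \left|{\omega}\right|} \sin{\left(\sqrt{2} \left|{\omega}\right| + \frac{\pi}{4} \right)}}{2}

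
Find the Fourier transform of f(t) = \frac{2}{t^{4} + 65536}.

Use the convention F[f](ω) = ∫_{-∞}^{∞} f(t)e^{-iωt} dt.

F(ω) = \frac{\pi e^{- 8 \sqrt{2} \left|{\omega}\right|} \sin{\left(8 \sqrt{2} \left|{\omega}\right| + \frac{\pi}{4} \right)}}{2048}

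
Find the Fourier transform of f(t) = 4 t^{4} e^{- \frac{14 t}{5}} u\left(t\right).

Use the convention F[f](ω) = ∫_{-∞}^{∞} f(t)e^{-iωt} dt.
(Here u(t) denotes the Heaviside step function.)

F(ω) = \frac{300000}{\left(5 i \omega + 14\right)^{5}}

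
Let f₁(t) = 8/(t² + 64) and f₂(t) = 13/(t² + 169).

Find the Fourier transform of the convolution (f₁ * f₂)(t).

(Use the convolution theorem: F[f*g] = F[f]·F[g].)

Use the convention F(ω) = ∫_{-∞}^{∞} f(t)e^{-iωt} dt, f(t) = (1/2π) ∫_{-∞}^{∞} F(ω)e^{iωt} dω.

F[f₁*f₂](ω) = \pi^{2} e^{- 21 \left|{\omega}\right|}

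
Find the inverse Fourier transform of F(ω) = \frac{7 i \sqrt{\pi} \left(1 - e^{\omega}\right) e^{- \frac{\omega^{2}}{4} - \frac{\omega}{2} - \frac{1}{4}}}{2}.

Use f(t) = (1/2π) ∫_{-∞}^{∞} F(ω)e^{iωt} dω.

f(t) = 7 e^{- t^{2}} \sin{\left(t \right)}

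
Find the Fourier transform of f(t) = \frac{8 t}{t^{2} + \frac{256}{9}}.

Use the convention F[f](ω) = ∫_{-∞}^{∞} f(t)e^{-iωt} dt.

F(ω) = - 8 i \pi e^{- \frac{16 \left|{\omega}\right|}{3}} \operatorname{sign}{\left(\omega \right)}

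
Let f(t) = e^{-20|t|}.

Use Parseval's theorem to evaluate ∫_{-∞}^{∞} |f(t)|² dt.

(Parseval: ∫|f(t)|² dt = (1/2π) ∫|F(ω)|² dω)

∫|f(t)|² dt = \frac{1}{20}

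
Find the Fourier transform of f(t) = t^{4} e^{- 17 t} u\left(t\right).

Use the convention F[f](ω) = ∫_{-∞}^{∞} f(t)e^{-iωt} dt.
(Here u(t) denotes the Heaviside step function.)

F(ω) = \frac{24}{\left(i \omega + 17\right)^{5}}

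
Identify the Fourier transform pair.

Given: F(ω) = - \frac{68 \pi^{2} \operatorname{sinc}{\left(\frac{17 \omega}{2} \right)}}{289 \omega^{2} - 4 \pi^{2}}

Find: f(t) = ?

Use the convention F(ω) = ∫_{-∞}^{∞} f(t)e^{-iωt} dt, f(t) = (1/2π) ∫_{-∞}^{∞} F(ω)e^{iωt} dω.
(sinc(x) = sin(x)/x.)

f(t) = 2 \left(\begin{cases} \cos^{2}{\left(\frac{\pi t}{17} \right)} & \text{for}\: \left|{t}\right| < \frac{17}{2} \\0 & \text{otherwise} \end{cases}\right)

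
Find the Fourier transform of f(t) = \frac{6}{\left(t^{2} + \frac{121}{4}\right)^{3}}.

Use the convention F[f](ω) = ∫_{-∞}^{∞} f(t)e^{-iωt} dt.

F(ω) = \frac{6 \pi \left(121 \omega^{2} + 66 \left|{\omega}\right| + 12\right) e^{- \frac{11 \left|{\omega}\right|}{2}}}{161051}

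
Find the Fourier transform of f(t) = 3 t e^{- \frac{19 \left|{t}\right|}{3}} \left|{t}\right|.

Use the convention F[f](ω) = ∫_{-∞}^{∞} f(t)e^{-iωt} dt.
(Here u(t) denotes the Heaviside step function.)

F(ω) = \frac{2916 i \omega \left(3 \omega^{2} - 361\right)}{\left(9 \omega^{2} + 361\right)^{3}}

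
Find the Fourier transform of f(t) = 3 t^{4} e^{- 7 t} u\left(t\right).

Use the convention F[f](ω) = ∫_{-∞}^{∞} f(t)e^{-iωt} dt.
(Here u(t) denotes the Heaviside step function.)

F(ω) = \frac{72}{\left(i \omega + 7\right)^{5}}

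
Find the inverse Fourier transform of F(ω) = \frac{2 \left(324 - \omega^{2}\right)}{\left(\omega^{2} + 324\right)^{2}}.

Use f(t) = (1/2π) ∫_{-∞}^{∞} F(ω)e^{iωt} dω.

f(t) = e^{- 18 \left|{t}\right|} \left|{t}\right|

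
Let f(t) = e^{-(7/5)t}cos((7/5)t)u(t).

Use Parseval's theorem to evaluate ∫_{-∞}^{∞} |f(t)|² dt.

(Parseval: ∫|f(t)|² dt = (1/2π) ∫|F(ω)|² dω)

∫|f(t)|² dt = \frac{15}{56}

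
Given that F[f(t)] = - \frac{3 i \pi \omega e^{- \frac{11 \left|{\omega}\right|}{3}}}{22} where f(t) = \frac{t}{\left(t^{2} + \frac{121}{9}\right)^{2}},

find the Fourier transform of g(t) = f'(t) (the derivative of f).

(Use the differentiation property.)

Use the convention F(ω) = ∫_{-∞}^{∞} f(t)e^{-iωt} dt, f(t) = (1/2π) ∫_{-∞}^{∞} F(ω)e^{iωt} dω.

F[g](ω) = \frac{3 \pi \omega^{2} e^{- \frac{11 \left|{\omega}\right|}{3}}}{22}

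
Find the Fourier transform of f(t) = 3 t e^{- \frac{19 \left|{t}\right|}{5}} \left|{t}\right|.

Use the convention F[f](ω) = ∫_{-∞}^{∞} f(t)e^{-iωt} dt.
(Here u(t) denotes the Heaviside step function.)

F(ω) = \frac{7500 i \omega \left(25 \omega^{2} - 1083\right)}{\left(25 \omega^{2} + 361\right)^{3}}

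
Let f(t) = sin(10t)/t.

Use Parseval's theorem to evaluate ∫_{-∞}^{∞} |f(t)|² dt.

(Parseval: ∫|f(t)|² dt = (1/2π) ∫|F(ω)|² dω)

∫|f(t)|² dt = 10 \pi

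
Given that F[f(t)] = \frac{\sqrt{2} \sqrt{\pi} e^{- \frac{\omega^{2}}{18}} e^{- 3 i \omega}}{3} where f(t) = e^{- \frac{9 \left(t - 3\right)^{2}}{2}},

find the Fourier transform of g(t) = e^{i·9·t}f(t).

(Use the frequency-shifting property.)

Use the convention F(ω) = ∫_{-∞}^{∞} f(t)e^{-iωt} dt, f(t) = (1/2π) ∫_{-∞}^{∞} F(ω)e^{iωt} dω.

F[g](ω) = \frac{\sqrt{2} \sqrt{\pi} e^{- \frac{\left(\omega - 9\right) \left(\omega - 9 + 54 i\right)}{18}}}{3}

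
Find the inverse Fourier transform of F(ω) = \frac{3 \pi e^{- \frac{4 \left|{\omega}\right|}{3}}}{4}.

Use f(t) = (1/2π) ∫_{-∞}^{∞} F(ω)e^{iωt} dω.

f(t) = \frac{1}{t^{2} + \frac{16}{9}}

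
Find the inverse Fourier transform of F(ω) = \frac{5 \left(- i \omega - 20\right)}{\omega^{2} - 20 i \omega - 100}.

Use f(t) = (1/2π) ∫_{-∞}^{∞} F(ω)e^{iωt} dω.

f(t) = 5 \left(10 t + 1\right) e^{- 10 t} u\left(t\right)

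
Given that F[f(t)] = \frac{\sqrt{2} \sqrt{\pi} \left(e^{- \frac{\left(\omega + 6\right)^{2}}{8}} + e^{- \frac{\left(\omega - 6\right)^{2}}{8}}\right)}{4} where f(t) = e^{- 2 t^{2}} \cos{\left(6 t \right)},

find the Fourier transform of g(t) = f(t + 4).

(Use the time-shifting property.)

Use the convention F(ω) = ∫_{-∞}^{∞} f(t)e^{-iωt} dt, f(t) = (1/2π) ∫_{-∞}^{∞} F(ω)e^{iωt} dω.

F[g](ω) = \frac{\sqrt{2} \sqrt{\pi} \left(e^{3 \omega} + 1\right) e^{- \frac{\omega^{2}}{8} - \frac{3 \omega}{2} + 4 i \omega - \frac{9}{2}}}{4}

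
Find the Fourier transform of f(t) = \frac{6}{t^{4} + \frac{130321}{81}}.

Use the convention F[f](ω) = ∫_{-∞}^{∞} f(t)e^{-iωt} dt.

F(ω) = \frac{162 \pi e^{- \frac{19 \sqrt{2} \left|{\omega}\right|}{6}} \sin{\left(\frac{19 \sqrt{2} \left|{\omega}\right|}{6} + \frac{\pi}{4} \right)}}{6859}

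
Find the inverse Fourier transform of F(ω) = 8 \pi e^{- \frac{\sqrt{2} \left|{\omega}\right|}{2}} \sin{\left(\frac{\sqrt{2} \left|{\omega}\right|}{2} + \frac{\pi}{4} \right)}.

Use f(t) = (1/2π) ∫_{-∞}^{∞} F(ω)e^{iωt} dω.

f(t) = \frac{8}{t^{4} + 1}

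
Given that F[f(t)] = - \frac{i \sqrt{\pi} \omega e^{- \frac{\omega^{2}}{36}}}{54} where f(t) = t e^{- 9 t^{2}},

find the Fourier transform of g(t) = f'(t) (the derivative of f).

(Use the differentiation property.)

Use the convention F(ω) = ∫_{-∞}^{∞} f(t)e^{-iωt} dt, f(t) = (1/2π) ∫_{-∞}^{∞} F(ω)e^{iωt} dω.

F[g](ω) = \frac{\sqrt{\pi} \omega^{2} e^{- \frac{\omega^{2}}{36}}}{54}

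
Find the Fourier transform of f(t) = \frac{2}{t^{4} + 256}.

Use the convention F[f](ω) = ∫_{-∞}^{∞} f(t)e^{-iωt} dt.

F(ω) = \frac{\pi e^{- 2 \sqrt{2} \left|{\omega}\right|} \sin{\left(2 \sqrt{2} \left|{\omega}\right| + \frac{\pi}{4} \right)}}{32}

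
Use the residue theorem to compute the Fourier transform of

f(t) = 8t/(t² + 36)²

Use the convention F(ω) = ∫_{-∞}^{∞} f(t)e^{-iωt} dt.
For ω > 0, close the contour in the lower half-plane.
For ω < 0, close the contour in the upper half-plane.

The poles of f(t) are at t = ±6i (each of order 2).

Let g(z) = f(z)e^{-iωz}; for large |z| the factor e^{-iωz} decays in the lower half-plane when ω > 0 and in the upper half-plane when ω < 0.

Case ω > 0 (lower half-plane, clockwise contour ⇒ F(ω) = -2πi·ΣRes):
  Res_{z = - 6 i} g(z) = \frac{\omega e^{- 6 \omega}}{3} (pole of order 2)
  F(ω) = -2πi·ΣRes = - \frac{2 i \pi \omega e^{- 6 \omega}}{3}

Case ω < 0 (upper half-plane, counterclockwise contour ⇒ F(ω) = +2πi·ΣRes):
  Res_{z = 6 i} g(z) = - \frac{\omega e^{6 \omega}}{3} (pole of order 2)
  F(ω) = 2πi·ΣRes = - \frac{2 i \pi \omega e^{6 \omega}}{3}

Both cases combine into a single formula in |ω|:

F(ω) = - \frac{2 i \pi \omega e^{- 6 \left|{\omega}\right|}}{3}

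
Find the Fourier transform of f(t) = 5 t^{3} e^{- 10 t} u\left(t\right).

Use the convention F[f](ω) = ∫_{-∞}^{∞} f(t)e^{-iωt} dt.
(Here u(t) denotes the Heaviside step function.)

F(ω) = \frac{30}{\left(i \omega + 10\right)^{4}}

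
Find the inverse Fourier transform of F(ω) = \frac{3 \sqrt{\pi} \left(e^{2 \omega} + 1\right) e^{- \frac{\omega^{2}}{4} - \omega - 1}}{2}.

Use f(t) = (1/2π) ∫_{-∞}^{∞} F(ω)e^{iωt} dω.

f(t) = 3 e^{- t^{2}} \cos{\left(2 t \right)}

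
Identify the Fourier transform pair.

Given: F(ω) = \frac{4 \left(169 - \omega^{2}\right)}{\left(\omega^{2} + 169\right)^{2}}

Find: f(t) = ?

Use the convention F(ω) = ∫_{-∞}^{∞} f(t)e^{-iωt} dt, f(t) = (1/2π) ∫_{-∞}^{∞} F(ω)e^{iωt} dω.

f(t) = 2 e^{- 13 \left|{t}\right|} \left|{t}\right|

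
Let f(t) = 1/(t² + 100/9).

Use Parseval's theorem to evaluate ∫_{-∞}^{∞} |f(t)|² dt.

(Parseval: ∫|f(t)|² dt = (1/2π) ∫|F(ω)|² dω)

∫|f(t)|² dt = \frac{27 \pi}{2000}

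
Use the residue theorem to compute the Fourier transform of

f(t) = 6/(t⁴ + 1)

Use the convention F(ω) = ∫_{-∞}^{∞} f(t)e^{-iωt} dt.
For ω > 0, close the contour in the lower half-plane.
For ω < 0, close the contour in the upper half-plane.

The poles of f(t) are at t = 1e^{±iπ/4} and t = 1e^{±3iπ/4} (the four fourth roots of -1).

Let g(z) = f(z)e^{-iωz}; for large |z| the factor e^{-iωz} decays in the lower half-plane when ω > 0 and in the upper half-plane when ω < 0.

Case ω > 0 (lower half-plane, clockwise contour ⇒ F(ω) = -2πi·ΣRes):
  Res_{z = - \frac{\sqrt{2}}{2} - \frac{\sqrt{2} i}{2}} g(z) = \frac{3 \sqrt{2} i \left(1 - i\right) e^{\frac{\sqrt{2} \omega \left(-1 + i\right)}{2}}}{4}
  Res_{z = \frac{\sqrt{2}}{2} - \frac{\sqrt{2} i}{2}} g(z) = \frac{3 \sqrt{2} i \left(1 + i\right) e^{- \frac{\sqrt{2} \omega \left(1 + i\right)}{2}}}{4}
  F(ω) = -2πi·ΣRes = \frac{3 \sqrt{2} \pi \left(1 - i\right) \left(e^{\sqrt{2} i \omega} + i\right) e^{- \frac{\sqrt{2} \omega \left(1 + i\right)}{2}}}{2} = 6 \pi e^{- \frac{\sqrt{2} \omega}{2}} \sin{\left(\frac{\sqrt{2} \omega}{2} + \frac{\pi}{4} \right)}

Case ω < 0 (upper half-plane, counterclockwise contour ⇒ F(ω) = +2πi·ΣRes):
  Res_{z = \frac{\sqrt{2}}{2} + \frac{\sqrt{2} i}{2}} g(z) = \frac{3 \sqrt{2} i \left(-1 + i\right) e^{\frac{\sqrt{2} \omega \left(1 - i\right)}{2}}}{4}
  Res_{z = - \frac{\sqrt{2}}{2} + \frac{\sqrt{2} i}{2}} g(z) = \frac{3 \sqrt{2} \left(1 - i\right) e^{\frac{\sqrt{2} \omega \left(1 + i\right)}{2}}}{4}
  F(ω) = 2πi·ΣRes = - \frac{3 \sqrt{2} i \pi \left(i \left(1 - i\right) e^{\frac{\sqrt{2} \omega \left(1 - i\right)}{2}} - \left(1 - i\right) e^{\frac{\sqrt{2} \omega \left(1 + i\right)}{2}}\right)}{2} = 6 \pi e^{\frac{\sqrt{2} \omega}{2}} \cos{\left(\frac{\sqrt{2} \omega}{2} + \frac{\pi}{4} \right)}

Both cases combine into a single formula in |ω|:

F(ω) = 6 \pi e^{- \frac{\sqrt{2} \left|{\omega}\right|}{2}} \sin{\left(\frac{\sqrt{2} \left|{\omega}\right|}{2} + \frac{\pi}{4} \right)}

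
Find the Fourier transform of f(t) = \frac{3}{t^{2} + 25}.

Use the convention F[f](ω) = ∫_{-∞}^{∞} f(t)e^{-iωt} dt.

F(ω) = \frac{3 \pi e^{- 5 \left|{\omega}\right|}}{5}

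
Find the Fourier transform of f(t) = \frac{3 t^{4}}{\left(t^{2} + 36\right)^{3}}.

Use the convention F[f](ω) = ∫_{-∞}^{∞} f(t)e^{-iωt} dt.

F(ω) = \frac{3 \pi \left(12 \omega^{2} - 10 \left|{\omega}\right| + 1\right) e^{- 6 \left|{\omega}\right|}}{16}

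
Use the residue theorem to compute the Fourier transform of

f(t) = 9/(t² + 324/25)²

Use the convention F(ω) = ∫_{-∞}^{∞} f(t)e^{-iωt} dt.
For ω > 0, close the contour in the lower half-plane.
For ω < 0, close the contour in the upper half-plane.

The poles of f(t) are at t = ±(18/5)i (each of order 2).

Let g(z) = f(z)e^{-iωz}; for large |z| the factor e^{-iωz} decays in the lower half-plane when ω > 0 and in the upper half-plane when ω < 0.

Case ω > 0 (lower half-plane, clockwise contour ⇒ F(ω) = -2πi·ΣRes):
  Res_{z = - \frac{18 i}{5}} g(z) = \frac{25 i \left(18 \omega + 5\right) e^{- \frac{18 \omega}{5}}}{2592} (pole of order 2)
  F(ω) = -2πi·ΣRes = \frac{25 \pi \left(18 \omega + 5\right) e^{- \frac{18 \omega}{5}}}{1296}

Case ω < 0 (upper half-plane, counterclockwise contour ⇒ F(ω) = +2πi·ΣRes):
  Res_{z = \frac{18 i}{5}} g(z) = \frac{25 i \left(18 \omega - 5\right) e^{\frac{18 \omega}{5}}}{2592} (pole of order 2)
  F(ω) = 2πi·ΣRes = \frac{25 \pi \left(5 - 18 \omega\right) e^{\frac{18 \omega}{5}}}{1296}

Both cases combine into a single formula in |ω|:

F(ω) = \frac{25 \pi \left(18 \left|{\omega}\right| + 5\right) e^{- \frac{18 \left|{\omega}\right|}{5}}}{1296}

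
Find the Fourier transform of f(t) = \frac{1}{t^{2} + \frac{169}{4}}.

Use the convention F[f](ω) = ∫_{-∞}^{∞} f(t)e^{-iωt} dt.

F(ω) = \frac{2 \pi e^{- \frac{13 \left|{\omega}\right|}{2}}}{13}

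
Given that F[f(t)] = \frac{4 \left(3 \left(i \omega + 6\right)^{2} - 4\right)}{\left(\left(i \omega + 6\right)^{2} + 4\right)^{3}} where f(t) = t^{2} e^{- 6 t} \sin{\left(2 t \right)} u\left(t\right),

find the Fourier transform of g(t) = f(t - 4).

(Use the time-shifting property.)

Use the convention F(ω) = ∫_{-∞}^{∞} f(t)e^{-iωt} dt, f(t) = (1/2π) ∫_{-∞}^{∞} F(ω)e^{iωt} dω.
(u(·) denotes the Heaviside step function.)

F[g](ω) = \frac{4 \left(3 \left(i \omega + 6\right)^{2} - 4\right) e^{- 4 i \omega}}{\left(\left(i \omega + 6\right)^{2} + 4\right)^{3}}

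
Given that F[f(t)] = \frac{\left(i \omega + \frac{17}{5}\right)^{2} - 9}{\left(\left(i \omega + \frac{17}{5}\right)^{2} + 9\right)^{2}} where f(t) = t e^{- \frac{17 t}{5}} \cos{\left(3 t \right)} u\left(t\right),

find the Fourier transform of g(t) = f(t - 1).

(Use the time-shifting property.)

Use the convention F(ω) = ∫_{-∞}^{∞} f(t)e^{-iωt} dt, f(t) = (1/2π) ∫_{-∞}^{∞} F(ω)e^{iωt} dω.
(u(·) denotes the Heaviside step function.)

F[g](ω) = \frac{25 \left(\left(5 i \omega + 17\right)^{2} - 225\right) e^{- i \omega}}{\left(\left(5 i \omega + 17\right)^{2} + 225\right)^{2}}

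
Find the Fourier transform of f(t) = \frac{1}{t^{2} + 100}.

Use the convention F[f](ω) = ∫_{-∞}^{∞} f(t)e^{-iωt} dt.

F(ω) = \frac{\pi e^{- 10 \left|{\omega}\right|}}{10}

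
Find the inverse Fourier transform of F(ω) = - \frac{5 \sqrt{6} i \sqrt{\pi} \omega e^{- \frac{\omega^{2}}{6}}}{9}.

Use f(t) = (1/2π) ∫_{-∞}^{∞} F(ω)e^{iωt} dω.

f(t) = 5 t e^{- \frac{3 t^{2}}{2}}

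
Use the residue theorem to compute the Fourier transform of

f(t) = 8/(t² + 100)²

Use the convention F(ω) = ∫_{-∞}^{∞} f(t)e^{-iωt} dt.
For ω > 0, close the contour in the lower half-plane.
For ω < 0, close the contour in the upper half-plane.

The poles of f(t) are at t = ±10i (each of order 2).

Let g(z) = f(z)e^{-iωz}; for large |z| the factor e^{-iωz} decays in the lower half-plane when ω > 0 and in the upper half-plane when ω < 0.

Case ω > 0 (lower half-plane, clockwise contour ⇒ F(ω) = -2πi·ΣRes):
  Res_{z = - 10 i} g(z) = \frac{i \left(10 \omega + 1\right) e^{- 10 \omega}}{500} (pole of order 2)
  F(ω) = -2πi·ΣRes = \frac{\pi \left(10 \omega + 1\right) e^{- 10 \omega}}{250}

Case ω < 0 (upper half-plane, counterclockwise contour ⇒ F(ω) = +2πi·ΣRes):
  Res_{z = 10 i} g(z) = \frac{i \left(10 \omega - 1\right) e^{10 \omega}}{500} (pole of order 2)
  F(ω) = 2πi·ΣRes = \frac{\pi \left(1 - 10 \omega\right) e^{10 \omega}}{250}

Both cases combine into a single formula in |ω|:

F(ω) = \frac{\pi \left(10 \left|{\omega}\right| + 1\right) e^{- 10 \left|{\omega}\right|}}{250}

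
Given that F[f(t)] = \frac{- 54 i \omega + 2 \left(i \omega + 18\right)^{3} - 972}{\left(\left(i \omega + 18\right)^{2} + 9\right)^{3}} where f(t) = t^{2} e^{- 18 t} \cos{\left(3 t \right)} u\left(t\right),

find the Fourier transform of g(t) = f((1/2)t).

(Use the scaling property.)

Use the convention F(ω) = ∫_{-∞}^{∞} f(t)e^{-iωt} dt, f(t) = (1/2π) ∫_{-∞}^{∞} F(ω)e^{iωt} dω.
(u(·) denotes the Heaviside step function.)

F[g](ω) = \frac{8 \left(- 27 i \omega + 4 \left(i \omega + 9\right)^{3} - 243\right)}{\left(4 \left(i \omega + 9\right)^{2} + 9\right)^{3}}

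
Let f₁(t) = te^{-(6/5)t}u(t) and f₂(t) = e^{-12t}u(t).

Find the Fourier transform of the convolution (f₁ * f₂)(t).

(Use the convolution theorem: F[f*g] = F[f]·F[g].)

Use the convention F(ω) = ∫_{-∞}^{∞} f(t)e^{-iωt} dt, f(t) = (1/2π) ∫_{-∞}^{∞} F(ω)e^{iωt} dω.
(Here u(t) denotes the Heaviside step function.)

F[f₁*f₂](ω) = \frac{25}{\left(i \omega + 12\right) \left(5 i \omega + 6\right)^{2}}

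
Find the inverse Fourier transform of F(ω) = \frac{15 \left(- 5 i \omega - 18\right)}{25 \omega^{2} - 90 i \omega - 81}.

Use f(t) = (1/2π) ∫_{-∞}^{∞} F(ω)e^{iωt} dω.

f(t) = 3 \left(\frac{9 t}{5} + 1\right) e^{- \frac{9 t}{5}} u\left(t\right)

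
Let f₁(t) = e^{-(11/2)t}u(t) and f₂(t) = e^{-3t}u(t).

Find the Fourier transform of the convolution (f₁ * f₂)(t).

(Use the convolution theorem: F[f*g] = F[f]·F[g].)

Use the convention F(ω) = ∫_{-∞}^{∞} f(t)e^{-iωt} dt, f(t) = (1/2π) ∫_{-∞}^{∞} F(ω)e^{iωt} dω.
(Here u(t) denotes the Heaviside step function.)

F[f₁*f₂](ω) = \frac{2}{\left(i \omega + 3\right) \left(2 i \omega + 11\right)}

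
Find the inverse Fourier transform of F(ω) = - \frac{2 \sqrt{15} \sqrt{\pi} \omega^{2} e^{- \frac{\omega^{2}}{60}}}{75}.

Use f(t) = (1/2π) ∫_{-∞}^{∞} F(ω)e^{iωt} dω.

f(t) = 6 \left(60 t^{2} - 2\right) e^{- 15 t^{2}}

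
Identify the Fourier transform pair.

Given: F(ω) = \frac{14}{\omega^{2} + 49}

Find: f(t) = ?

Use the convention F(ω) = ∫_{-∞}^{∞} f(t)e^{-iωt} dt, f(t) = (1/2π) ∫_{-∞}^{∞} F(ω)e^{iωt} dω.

f(t) = e^{- 7 \left|{t}\right|}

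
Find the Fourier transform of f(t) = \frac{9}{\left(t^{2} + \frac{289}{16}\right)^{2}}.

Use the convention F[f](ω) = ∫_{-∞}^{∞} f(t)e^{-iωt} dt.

F(ω) = \frac{72 \pi \left(17 \left|{\omega}\right| + 4\right) e^{- \frac{17 \left|{\omega}\right|}{4}}}{4913}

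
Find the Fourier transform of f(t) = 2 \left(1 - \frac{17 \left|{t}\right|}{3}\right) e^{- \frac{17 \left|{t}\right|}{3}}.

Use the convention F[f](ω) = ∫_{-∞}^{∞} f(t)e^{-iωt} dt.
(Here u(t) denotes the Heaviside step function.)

F(ω) = \frac{3672 \omega^{2}}{\left(9 \omega^{2} + 289\right)^{2}}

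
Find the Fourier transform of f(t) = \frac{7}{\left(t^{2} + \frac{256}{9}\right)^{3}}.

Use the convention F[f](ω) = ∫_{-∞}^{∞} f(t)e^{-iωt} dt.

F(ω) = \frac{189 \pi \left(256 \omega^{2} + 144 \left|{\omega}\right| + 27\right) e^{- \frac{16 \left|{\omega}\right|}{3}}}{8388608}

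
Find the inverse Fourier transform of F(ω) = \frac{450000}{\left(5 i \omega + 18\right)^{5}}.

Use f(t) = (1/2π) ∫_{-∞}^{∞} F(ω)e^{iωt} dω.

f(t) = 6 t^{4} e^{- \frac{18 t}{5}} u\left(t\right)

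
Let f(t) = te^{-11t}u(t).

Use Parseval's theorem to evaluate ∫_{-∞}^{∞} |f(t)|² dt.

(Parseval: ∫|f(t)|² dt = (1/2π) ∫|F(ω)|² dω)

∫|f(t)|² dt = \frac{1}{5324}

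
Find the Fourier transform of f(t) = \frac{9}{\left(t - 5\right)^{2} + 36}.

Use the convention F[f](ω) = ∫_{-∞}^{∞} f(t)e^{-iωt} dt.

F(ω) = \frac{3 \pi e^{- 5 i \omega - 6 \left|{\omega}\right|}}{2}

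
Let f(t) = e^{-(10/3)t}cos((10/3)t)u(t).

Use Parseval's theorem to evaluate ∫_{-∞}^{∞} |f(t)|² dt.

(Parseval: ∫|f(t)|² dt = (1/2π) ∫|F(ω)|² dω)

∫|f(t)|² dt = \frac{9}{80}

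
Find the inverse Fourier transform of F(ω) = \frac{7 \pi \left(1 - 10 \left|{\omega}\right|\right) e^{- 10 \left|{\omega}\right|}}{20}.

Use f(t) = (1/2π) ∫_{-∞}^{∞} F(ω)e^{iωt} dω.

f(t) = \frac{7 t^{2}}{\left(t^{2} + 100\right)^{2}}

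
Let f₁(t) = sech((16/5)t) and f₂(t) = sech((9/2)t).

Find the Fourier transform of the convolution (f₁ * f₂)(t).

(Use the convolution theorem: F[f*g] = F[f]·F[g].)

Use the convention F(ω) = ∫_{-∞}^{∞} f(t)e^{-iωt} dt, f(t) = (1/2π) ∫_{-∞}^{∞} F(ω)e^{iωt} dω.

F[f₁*f₂](ω) = \frac{5 \pi^{2}}{72 \cosh{\left(\frac{\pi \omega}{9} \right)} \cosh{\left(\frac{5 \pi \omega}{32} \right)}}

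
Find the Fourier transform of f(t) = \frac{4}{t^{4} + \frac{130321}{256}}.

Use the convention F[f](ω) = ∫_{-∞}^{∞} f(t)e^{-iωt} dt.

F(ω) = \frac{256 \pi e^{- \frac{19 \sqrt{2} \left|{\omega}\right|}{8}} \sin{\left(\frac{19 \sqrt{2} \left|{\omega}\right|}{8} + \frac{\pi}{4} \right)}}{6859}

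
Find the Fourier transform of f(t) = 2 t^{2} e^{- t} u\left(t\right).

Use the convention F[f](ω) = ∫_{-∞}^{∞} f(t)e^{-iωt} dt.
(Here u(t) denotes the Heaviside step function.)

F(ω) = \frac{4}{\left(i \omega + 1\right)^{3}}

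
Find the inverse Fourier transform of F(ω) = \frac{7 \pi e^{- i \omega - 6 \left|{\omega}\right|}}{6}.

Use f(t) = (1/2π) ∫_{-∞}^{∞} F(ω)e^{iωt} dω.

f(t) = \frac{7}{\left(t - 1\right)^{2} + 36}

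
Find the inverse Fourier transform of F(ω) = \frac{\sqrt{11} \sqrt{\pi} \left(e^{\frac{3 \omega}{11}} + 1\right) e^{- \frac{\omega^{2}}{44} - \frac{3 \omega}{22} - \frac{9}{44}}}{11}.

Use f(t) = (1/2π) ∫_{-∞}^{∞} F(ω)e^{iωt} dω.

f(t) = 2 e^{- 11 t^{2}} \cos{\left(3 t \right)}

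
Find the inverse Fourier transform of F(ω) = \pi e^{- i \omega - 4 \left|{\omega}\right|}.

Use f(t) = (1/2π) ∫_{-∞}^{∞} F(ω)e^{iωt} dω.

f(t) = \frac{4}{\left(t - 1\right)^{2} + 16}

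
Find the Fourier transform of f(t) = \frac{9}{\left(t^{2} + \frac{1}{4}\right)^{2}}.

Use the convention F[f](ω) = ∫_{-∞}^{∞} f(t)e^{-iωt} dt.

F(ω) = 18 \pi \left(\left|{\omega}\right| + 2\right) e^{- \frac{\left|{\omega}\right|}{2}}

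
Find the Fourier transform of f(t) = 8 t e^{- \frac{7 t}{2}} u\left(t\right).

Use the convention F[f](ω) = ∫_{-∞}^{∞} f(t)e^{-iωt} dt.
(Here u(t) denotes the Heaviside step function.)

F(ω) = \frac{32}{\left(2 i \omega + 7\right)^{2}}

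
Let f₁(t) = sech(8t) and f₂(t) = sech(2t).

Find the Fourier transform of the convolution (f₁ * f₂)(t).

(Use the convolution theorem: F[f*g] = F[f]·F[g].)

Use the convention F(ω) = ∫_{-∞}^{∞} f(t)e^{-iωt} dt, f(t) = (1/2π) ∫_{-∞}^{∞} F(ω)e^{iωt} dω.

F[f₁*f₂](ω) = \frac{\pi^{2}}{16 \cosh{\left(\frac{\pi \omega}{16} \right)} \cosh{\left(\frac{\pi \omega}{4} \right)}}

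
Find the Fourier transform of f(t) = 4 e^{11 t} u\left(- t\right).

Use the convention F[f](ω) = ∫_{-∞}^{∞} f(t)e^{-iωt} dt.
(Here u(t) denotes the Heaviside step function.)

F(ω) = - \frac{4}{i \omega - 11}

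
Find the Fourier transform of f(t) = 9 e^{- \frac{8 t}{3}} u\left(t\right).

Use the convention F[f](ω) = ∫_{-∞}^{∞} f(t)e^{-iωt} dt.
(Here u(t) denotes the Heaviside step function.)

F(ω) = \frac{27}{3 i \omega + 8}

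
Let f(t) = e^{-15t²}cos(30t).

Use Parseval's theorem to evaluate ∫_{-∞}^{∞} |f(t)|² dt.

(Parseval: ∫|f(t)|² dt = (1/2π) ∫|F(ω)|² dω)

∫|f(t)|² dt = \frac{\sqrt{30} \sqrt{\pi} \left(1 + e^{30}\right)}{60 e^{30}}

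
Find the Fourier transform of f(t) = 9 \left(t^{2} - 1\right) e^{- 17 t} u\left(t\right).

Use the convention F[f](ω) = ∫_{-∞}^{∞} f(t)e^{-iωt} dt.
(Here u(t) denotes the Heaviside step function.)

F(ω) = \frac{9 \left(2 i \omega - \left(i \omega + 17\right)^{3} + 34\right)}{\left(i \omega + 17\right)^{4}}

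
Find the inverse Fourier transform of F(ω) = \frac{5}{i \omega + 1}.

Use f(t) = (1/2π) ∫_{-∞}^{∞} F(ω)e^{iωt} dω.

f(t) = 5 e^{- t} u\left(t\right)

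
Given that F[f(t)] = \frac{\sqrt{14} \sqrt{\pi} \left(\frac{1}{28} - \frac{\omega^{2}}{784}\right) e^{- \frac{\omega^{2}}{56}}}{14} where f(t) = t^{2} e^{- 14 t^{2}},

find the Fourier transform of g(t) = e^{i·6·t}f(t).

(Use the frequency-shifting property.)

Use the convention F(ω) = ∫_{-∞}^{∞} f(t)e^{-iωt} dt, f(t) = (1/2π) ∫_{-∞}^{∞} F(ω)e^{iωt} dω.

F[g](ω) = \frac{\sqrt{14} \sqrt{\pi} \left(28 - \left(\omega - 6\right)^{2}\right) e^{- \frac{\left(\omega - 6\right)^{2}}{56}}}{10976}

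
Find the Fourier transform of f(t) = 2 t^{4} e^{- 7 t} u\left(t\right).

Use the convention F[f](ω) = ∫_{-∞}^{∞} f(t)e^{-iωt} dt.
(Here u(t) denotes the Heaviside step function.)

F(ω) = \frac{48}{\left(i \omega + 7\right)^{5}}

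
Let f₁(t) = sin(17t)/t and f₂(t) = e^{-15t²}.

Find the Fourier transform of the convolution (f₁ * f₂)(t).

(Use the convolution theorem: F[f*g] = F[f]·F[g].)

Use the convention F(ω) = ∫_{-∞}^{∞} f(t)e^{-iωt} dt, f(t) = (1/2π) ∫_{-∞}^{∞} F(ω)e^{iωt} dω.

F[f₁*f₂](ω) = \begin{cases} \frac{\sqrt{15} \pi^{\frac{3}{2}} e^{- \frac{\omega^{2}}{60}}}{15} & \text{for}\: \omega > -17 \wedge \omega < 17 \\0 & \text{otherwise} \end{cases}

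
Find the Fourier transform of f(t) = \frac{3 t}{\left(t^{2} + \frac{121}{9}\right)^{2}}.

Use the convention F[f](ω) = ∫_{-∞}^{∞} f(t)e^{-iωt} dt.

F(ω) = - \frac{9 i \pi \omega e^{- \frac{11 \left|{\omega}\right|}{3}}}{22}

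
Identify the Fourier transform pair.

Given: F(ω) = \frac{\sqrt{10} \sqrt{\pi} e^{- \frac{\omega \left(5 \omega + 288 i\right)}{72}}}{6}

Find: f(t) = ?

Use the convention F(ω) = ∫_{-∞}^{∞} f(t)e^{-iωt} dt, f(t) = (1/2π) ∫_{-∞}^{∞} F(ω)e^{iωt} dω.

f(t) = e^{- \frac{18 \left(t - 4\right)^{2}}{5}}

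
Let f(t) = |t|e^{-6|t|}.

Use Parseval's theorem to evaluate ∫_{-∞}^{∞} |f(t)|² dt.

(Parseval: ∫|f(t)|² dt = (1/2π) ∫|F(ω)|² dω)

∫|f(t)|² dt = \frac{1}{432}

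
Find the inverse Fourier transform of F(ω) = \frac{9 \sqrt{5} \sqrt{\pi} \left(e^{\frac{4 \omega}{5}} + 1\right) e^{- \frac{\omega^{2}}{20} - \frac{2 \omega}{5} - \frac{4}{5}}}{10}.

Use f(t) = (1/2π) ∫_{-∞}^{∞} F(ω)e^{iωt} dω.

f(t) = 9 e^{- 5 t^{2}} \cos{\left(4 t \right)}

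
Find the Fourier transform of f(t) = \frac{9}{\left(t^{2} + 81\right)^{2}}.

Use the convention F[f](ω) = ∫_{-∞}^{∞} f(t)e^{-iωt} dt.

F(ω) = \frac{\pi \left(9 \left|{\omega}\right| + 1\right) e^{- 9 \left|{\omega}\right|}}{162}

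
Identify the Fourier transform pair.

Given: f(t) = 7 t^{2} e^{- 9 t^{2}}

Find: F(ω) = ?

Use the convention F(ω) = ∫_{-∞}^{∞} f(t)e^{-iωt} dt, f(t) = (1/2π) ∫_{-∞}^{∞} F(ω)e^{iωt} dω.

F(ω) = \frac{7 \sqrt{\pi} \left(18 - \omega^{2}\right) e^{- \frac{\omega^{2}}{36}}}{972}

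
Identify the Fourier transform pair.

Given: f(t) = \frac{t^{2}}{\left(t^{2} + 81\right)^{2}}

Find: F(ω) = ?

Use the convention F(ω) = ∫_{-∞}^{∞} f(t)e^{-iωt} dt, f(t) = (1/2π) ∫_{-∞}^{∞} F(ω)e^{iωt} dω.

F(ω) = \frac{\pi \left(1 - 9 \left|{\omega}\right|\right) e^{- 9 \left|{\omega}\right|}}{18}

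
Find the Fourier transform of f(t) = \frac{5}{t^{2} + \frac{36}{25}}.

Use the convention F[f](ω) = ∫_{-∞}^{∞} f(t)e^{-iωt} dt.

F(ω) = \frac{25 \pi e^{- \frac{6 \left|{\omega}\right|}{5}}}{6}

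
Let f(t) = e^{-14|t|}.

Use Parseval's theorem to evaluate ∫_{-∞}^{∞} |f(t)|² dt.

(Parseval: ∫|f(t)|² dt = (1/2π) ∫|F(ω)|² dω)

∫|f(t)|² dt = \frac{1}{14}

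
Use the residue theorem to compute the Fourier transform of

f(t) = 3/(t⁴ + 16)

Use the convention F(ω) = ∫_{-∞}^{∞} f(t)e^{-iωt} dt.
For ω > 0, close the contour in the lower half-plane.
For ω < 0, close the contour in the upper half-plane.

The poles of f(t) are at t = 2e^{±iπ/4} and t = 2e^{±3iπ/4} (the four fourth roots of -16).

Let g(z) = f(z)e^{-iωz}; for large |z| the factor e^{-iωz} decays in the lower half-plane when ω > 0 and in the upper half-plane when ω < 0.

Case ω > 0 (lower half-plane, clockwise contour ⇒ F(ω) = -2πi·ΣRes):
  Res_{z = - \sqrt{2} - \sqrt{2} i} g(z) = \frac{3 \sqrt{2} i \left(1 - i\right) e^{\sqrt{2} \omega \left(-1 + i\right)}}{64}
  Res_{z = \sqrt{2} - \sqrt{2} i} g(z) = \frac{3 \sqrt{2} i \left(1 + i\right) e^{- \sqrt{2} \omega \left(1 + i\right)}}{64}
  F(ω) = -2πi·ΣRes = \frac{3 \sqrt{2} \pi \left(1 - i\right) \left(e^{2 \sqrt{2} i \omega} + i\right) e^{- \sqrt{2} \omega \left(1 + i\right)}}{32} = \frac{3 \pi e^{- \sqrt{2} \omega} \sin{\left(\sqrt{2} \omega + \frac{\pi}{4} \right)}}{8}

Case ω < 0 (upper half-plane, counterclockwise contour ⇒ F(ω) = +2πi·ΣRes):
  Res_{z = \sqrt{2} + \sqrt{2} i} g(z) = \frac{3 \sqrt{2} i \left(-1 + i\right) e^{\sqrt{2} \omega \left(1 - i\right)}}{64}
  Res_{z = - \sqrt{2} + \sqrt{2} i} g(z) = \frac{3 \sqrt{2} \left(1 - i\right) e^{\sqrt{2} \omega \left(1 + i\right)}}{64}
  F(ω) = 2πi·ΣRes = - \frac{3 \sqrt{2} i \pi \left(i \left(1 - i\right) e^{\sqrt{2} \omega \left(1 - i\right)} - \left(1 - i\right) e^{\sqrt{2} \omega \left(1 + i\right)}\right)}{32} = \frac{3 \pi e^{\sqrt{2} \omega} \cos{\left(\sqrt{2} \omega + \frac{\pi}{4} \right)}}{8}

Both cases combine into a single formula in |ω|:

F(ω) = \frac{3 \pi e^{- \sqrt{2} \left|{\omega}\right|} \sin{\left(\sqrt{2} \left|{\omega}\right| + \frac{\pi}{4} \right)}}{8}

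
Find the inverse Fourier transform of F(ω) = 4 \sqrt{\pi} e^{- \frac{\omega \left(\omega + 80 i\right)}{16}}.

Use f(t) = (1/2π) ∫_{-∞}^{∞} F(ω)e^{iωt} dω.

f(t) = 8 e^{- 4 \left(t - 5\right)^{2}}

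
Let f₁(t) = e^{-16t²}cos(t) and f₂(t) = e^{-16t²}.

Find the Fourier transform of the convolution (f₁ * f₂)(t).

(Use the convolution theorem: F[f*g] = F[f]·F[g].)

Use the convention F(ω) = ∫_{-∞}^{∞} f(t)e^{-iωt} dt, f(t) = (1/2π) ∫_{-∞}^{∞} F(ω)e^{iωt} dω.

F[f₁*f₂](ω) = \frac{\pi \left(e^{\frac{\omega}{16}} + 1\right) e^{- \frac{\omega^{2}}{32} - \frac{\omega}{32} - \frac{1}{64}}}{32}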